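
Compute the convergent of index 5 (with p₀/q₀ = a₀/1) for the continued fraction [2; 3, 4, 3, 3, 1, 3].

418/181

Using pₖ = aₖpₖ₋₁ + pₖ₋₂, qₖ = aₖqₖ₋₁ + qₖ₋₂ (with p₋₁=1, p₋₂=0, q₋₁=0, q₋₂=1):
  k=0: a=2, p=2, q=1
  k=1: a=3, p=7, q=3
  k=2: a=4, p=30, q=13
  k=3: a=3, p=97, q=42
  k=4: a=3, p=321, q=139
  k=5: a=1, p=418, q=181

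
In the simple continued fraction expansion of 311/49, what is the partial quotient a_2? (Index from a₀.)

1

311 = 6·49 + 17   →  a_0 = 6
49 = 2·17 + 15   →  a_1 = 2
17 = 1·15 + 2   →  a_2 = 1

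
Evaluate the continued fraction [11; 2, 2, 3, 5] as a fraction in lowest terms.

1027/90

Using pₖ = aₖpₖ₋₁ + pₖ₋₂ and qₖ = aₖqₖ₋₁ + qₖ₋₂:
  k=0: a=11, p=11, q=1
  k=1: a=2, p=23, q=2
  k=2: a=2, p=57, q=5
  k=3: a=3, p=194, q=17
  k=4: a=5, p=1027, q=90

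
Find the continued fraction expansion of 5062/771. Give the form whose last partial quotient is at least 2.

5062 = 6×771 + 436
771 = 1×436 + 335
436 = 1×335 + 101
335 = 3×101 + 32
101 = 3×32 + 5
32 = 6×5 + 2
5 = 2×2 + 1
2 = 2×1 + 0  (stop)
So 5062/771 = [6; 1, 1, 3, 3, 6, 2, 2].

[6; 1, 1, 3, 3, 6, 2, 2]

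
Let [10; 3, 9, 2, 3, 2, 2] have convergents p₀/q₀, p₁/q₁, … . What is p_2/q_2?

289/28

Using pₖ = aₖpₖ₋₁ + pₖ₋₂, qₖ = aₖqₖ₋₁ + qₖ₋₂ (with p₋₁=1, p₋₂=0, q₋₁=0, q₋₂=1):
  k=0: a=10, p=10, q=1
  k=1: a=3, p=31, q=3
  k=2: a=9, p=289, q=28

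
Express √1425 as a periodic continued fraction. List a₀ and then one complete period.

a₀ = ⌊√1425⌋ = 37.
With m₀=0, d₀=1 and mₖ₊₁ = dₖaₖ − mₖ, dₖ₊₁ = (n − mₖ₊₁²)/dₖ, aₖ₊₁ = ⌊(a₀+mₖ₊₁)/dₖ₊₁⌋:
  k=1: m=37, d=56, a=1
  k=2: m=19, d=19, a=2
  k=3: m=19, d=56, a=1
  k=4: m=37, d=1, a=74
d=1 and a=2a₀=74 at k=4, so the next step gives (m, d) = (37, 56) again — its k=1 value — and the period has length 4.

[37; 1, 2, 1, 74]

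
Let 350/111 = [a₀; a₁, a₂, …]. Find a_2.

350 = 3·111 + 17   →  a_0 = 3
111 = 6·17 + 9   →  a_1 = 6
17 = 1·9 + 8   →  a_2 = 1

1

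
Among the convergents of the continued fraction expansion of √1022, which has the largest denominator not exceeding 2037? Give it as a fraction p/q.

√1022 = [31; 1, 30, 1, 62, …] (period length 4).
Convergents:
  p_0/q_0 = 31/1
  p_1/q_1 = 32/1
  p_2/q_2 = 991/31
  p_3/q_3 = 1023/32
  p_4/q_4 = 64417/2015
  p_5/q_5 = 65440/2047
q_4 = 2015 ≤ 2037 < 2047 = q_5, so the answer is 64417/2015.

64417/2015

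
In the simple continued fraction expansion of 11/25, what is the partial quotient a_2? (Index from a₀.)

3

11 = 0·25 + 11   →  a_0 = 0
25 = 2·11 + 3   →  a_1 = 2
11 = 3·3 + 2   →  a_2 = 3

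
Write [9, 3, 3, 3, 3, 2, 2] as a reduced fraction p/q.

5684/611

Using pₖ = aₖpₖ₋₁ + pₖ₋₂ and qₖ = aₖqₖ₋₁ + qₖ₋₂:
  k=0: a=9, p=9, q=1
  k=1: a=3, p=28, q=3
  k=2: a=3, p=93, q=10
  k=3: a=3, p=307, q=33
  k=4: a=3, p=1014, q=109
  k=5: a=2, p=2335, q=251
  k=6: a=2, p=5684, q=611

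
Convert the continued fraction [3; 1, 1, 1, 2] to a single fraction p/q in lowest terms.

Using pₖ = aₖpₖ₋₁ + pₖ₋₂ and qₖ = aₖqₖ₋₁ + qₖ₋₂:
  k=0: a=3, p=3, q=1
  k=1: a=1, p=4, q=1
  k=2: a=1, p=7, q=2
  k=3: a=1, p=11, q=3
  k=4: a=2, p=29, q=8

29/8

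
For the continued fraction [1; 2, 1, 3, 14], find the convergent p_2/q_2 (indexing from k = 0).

Using pₖ = aₖpₖ₋₁ + pₖ₋₂, qₖ = aₖqₖ₋₁ + qₖ₋₂ (with p₋₁=1, p₋₂=0, q₋₁=0, q₋₂=1):
  k=0: a=1, p=1, q=1
  k=1: a=2, p=3, q=2
  k=2: a=1, p=4, q=3

4/3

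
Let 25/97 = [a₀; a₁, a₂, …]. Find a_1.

25 = 0·97 + 25   →  a_0 = 0
97 = 3·25 + 22   →  a_1 = 3

3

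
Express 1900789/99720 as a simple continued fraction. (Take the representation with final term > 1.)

[19; 16, 3, 10, 1, 11, 15]

1900789 = 19×99720 + 6109
99720 = 16×6109 + 1976
6109 = 3×1976 + 181
1976 = 10×181 + 166
181 = 1×166 + 15
166 = 11×15 + 1
15 = 15×1 + 0  (stop)
So 1900789/99720 = [19; 16, 3, 10, 1, 11, 15].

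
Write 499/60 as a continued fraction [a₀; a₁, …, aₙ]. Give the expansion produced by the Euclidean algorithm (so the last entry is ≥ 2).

499 = 8*60 + 19
60 = 3*19 + 3
19 = 6*3 + 1
3 = 3*1 + 0  (stop)
So 499/60 = [8; 3, 6, 3].

[8; 3, 6, 3]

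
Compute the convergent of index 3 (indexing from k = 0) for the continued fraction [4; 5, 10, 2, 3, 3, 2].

Using pₖ = aₖpₖ₋₁ + pₖ₋₂, qₖ = aₖqₖ₋₁ + qₖ₋₂ (with p₋₁=1, p₋₂=0, q₋₁=0, q₋₂=1):
  k=0: a=4, p=4, q=1
  k=1: a=5, p=21, q=5
  k=2: a=10, p=214, q=51
  k=3: a=2, p=449, q=107

449/107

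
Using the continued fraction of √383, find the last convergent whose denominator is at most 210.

√383 = [19; 1, 1, 3, 19, 3, 1, 1, 38, …] (period length 8).
Convergents:
  p_0/q_0 = 19/1
  p_1/q_1 = 20/1
  p_2/q_2 = 39/2
  p_3/q_3 = 137/7
  p_4/q_4 = 2642/135
  p_5/q_5 = 8063/412
q_4 = 135 ≤ 210 < 412 = q_5, so the answer is 2642/135.

2642/135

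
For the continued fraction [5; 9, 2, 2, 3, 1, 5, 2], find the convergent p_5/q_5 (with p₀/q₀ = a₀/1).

Using pₖ = aₖpₖ₋₁ + pₖ₋₂, qₖ = aₖqₖ₋₁ + qₖ₋₂ (with p₋₁=1, p₋₂=0, q₋₁=0, q₋₂=1):
  k=0: a=5, p=5, q=1
  k=1: a=9, p=46, q=9
  k=2: a=2, p=97, q=19
  k=3: a=2, p=240, q=47
  k=4: a=3, p=817, q=160
  k=5: a=1, p=1057, q=207

1057/207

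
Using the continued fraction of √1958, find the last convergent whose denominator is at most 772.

√1958 = [44; 4, 88, …] (period length 2).
Convergents:
  p_0/q_0 = 44/1
  p_1/q_1 = 177/4
  p_2/q_2 = 15620/353
  p_3/q_3 = 62657/1416
q_2 = 353 ≤ 772 < 1416 = q_3, so the answer is 15620/353.

15620/353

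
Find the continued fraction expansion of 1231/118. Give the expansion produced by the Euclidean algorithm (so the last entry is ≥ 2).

[10; 2, 3, 5, 3]

1231 = 10×118 + 51
118 = 2×51 + 16
51 = 3×16 + 3
16 = 5×3 + 1
3 = 3×1 + 0  (stop)
So 1231/118 = [10; 2, 3, 5, 3].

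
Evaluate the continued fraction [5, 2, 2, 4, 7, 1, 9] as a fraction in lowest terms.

9671/1788

Using pₖ = aₖpₖ₋₁ + pₖ₋₂ and qₖ = aₖqₖ₋₁ + qₖ₋₂:
  k=0: a=5, p=5, q=1
  k=1: a=2, p=11, q=2
  k=2: a=2, p=27, q=5
  k=3: a=4, p=119, q=22
  k=4: a=7, p=860, q=159
  k=5: a=1, p=979, q=181
  k=6: a=9, p=9671, q=1788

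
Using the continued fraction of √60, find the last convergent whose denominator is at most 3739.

28327/3657

√60 = [7; 1, 2, 1, 14, …] (period length 4).
Convergents:
  p_0/q_0 = 7/1
  p_1/q_1 = 8/1
  p_2/q_2 = 23/3
  p_3/q_3 = 31/4
  p_4/q_4 = 457/59
  p_5/q_5 = 488/63
  p_6/q_6 = 1433/185
  p_7/q_7 = 1921/248
  p_8/q_8 = 28327/3657
  p_9/q_9 = 30248/3905
q_8 = 3657 ≤ 3739 < 3905 = q_9, so the answer is 28327/3657.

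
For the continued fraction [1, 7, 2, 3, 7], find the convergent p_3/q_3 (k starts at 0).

Using pₖ = aₖpₖ₋₁ + pₖ₋₂, qₖ = aₖqₖ₋₁ + qₖ₋₂ (with p₋₁=1, p₋₂=0, q₋₁=0, q₋₂=1):
  k=0: a=1, p=1, q=1
  k=1: a=7, p=8, q=7
  k=2: a=2, p=17, q=15
  k=3: a=3, p=59, q=52

59/52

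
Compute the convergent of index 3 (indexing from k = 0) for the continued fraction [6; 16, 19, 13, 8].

Using pₖ = aₖpₖ₋₁ + pₖ₋₂, qₖ = aₖqₖ₋₁ + qₖ₋₂ (with p₋₁=1, p₋₂=0, q₋₁=0, q₋₂=1):
  k=0: a=6, p=6, q=1
  k=1: a=16, p=97, q=16
  k=2: a=19, p=1849, q=305
  k=3: a=13, p=24134, q=3981

24134/3981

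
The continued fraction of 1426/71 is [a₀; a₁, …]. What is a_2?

1426 = 20·71 + 6   →  a_0 = 20
71 = 11·6 + 5   →  a_1 = 11
6 = 1·5 + 1   →  a_2 = 1

1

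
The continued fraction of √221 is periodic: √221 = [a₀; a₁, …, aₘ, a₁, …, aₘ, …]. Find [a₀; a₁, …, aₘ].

[14; 1, 6, 2, 6, 1, 28]

a₀ = ⌊√221⌋ = 14.
With m₀=0, d₀=1 and mₖ₊₁ = dₖaₖ − mₖ, dₖ₊₁ = (n − mₖ₊₁²)/dₖ, aₖ₊₁ = ⌊(a₀+mₖ₊₁)/dₖ₊₁⌋:
  k=1: m=14, d=25, a=1
  k=2: m=11, d=4, a=6
  k=3: m=13, d=13, a=2
  k=4: m=13, d=4, a=6
  k=5: m=11, d=25, a=1
  k=6: m=14, d=1, a=28
d=1 and a=2a₀=28 at k=6, so the next step gives (m, d) = (14, 25) again — its k=1 value — and the period has length 6.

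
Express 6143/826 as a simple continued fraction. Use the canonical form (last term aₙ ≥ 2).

[7; 2, 3, 2, 8, 6]

6143 = 7*826 + 361
826 = 2*361 + 104
361 = 3*104 + 49
104 = 2*49 + 6
49 = 8*6 + 1
6 = 6*1 + 0  (stop)
So 6143/826 = [7; 2, 3, 2, 8, 6].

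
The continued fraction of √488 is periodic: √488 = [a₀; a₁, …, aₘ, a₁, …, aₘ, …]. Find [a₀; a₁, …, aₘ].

a₀ = ⌊√488⌋ = 22.

[22; 11, 44]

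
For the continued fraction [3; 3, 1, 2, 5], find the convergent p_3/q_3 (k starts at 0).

36/11

Using pₖ = aₖpₖ₋₁ + pₖ₋₂, qₖ = aₖqₖ₋₁ + qₖ₋₂ (with p₋₁=1, p₋₂=0, q₋₁=0, q₋₂=1):
  k=0: a=3, p=3, q=1
  k=1: a=3, p=10, q=3
  k=2: a=1, p=13, q=4
  k=3: a=2, p=36, q=11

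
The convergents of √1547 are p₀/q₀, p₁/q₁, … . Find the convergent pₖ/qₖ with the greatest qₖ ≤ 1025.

√1547 = [39; 3, 78, …] (period length 2).
Convergents:
  p_0/q_0 = 39/1
  p_1/q_1 = 118/3
  p_2/q_2 = 9243/235
  p_3/q_3 = 27847/708
  p_4/q_4 = 2181309/55459
q_3 = 708 ≤ 1025 < 55459 = q_4, so the answer is 27847/708.

27847/708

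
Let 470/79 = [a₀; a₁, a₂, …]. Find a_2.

470 = 5·79 + 75   →  a_0 = 5
79 = 1·75 + 4   →  a_1 = 1
75 = 18·4 + 3   →  a_2 = 18

18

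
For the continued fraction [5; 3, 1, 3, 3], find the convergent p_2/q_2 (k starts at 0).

Using pₖ = aₖpₖ₋₁ + pₖ₋₂, qₖ = aₖqₖ₋₁ + qₖ₋₂ (with p₋₁=1, p₋₂=0, q₋₁=0, q₋₂=1):
  k=0: a=5, p=5, q=1
  k=1: a=3, p=16, q=3
  k=2: a=1, p=21, q=4

21/4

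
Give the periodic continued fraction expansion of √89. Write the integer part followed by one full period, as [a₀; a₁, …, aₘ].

a₀ = ⌊√89⌋ = 9.
With m₀=0, d₀=1 and mₖ₊₁ = dₖaₖ − mₖ, dₖ₊₁ = (n − mₖ₊₁²)/dₖ, aₖ₊₁ = ⌊(a₀+mₖ₊₁)/dₖ₊₁⌋:
  k=1: m=9, d=8, a=2
  k=2: m=7, d=5, a=3
  k=3: m=8, d=5, a=3
  k=4: m=7, d=8, a=2
  k=5: m=9, d=1, a=18
d=1 and a=2a₀=18 at k=5, so the next step gives (m, d) = (9, 8) again — its k=1 value — and the period has length 5.

[9; 2, 3, 3, 2, 18]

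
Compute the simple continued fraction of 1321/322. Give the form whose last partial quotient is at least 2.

1321 = 4×322 + 33
322 = 9×33 + 25
33 = 1×25 + 8
25 = 3×8 + 1
8 = 8×1 + 0  (stop)
So 1321/322 = [4; 9, 1, 3, 8].

[4; 9, 1, 3, 8]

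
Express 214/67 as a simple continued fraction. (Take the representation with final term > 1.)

214 = 3*67 + 13
67 = 5*13 + 2
13 = 6*2 + 1
2 = 2*1 + 0  (stop)
So 214/67 = [3; 5, 6, 2].

[3; 5, 6, 2]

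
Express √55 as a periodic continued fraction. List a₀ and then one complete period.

[7; 2, 2, 2, 14]

a₀ = ⌊√55⌋ = 7.
With m₀=0, d₀=1 and mₖ₊₁ = dₖaₖ − mₖ, dₖ₊₁ = (n − mₖ₊₁²)/dₖ, aₖ₊₁ = ⌊(a₀+mₖ₊₁)/dₖ₊₁⌋:
  k=1: m=7, d=6, a=2
  k=2: m=5, d=5, a=2
  k=3: m=5, d=6, a=2
  k=4: m=7, d=1, a=14
d=1 and a=2a₀=14 at k=4, so the next step gives (m, d) = (7, 6) again — its k=1 value — and the period has length 4.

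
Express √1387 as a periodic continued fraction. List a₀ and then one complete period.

[37; 4, 8, 37, 8, 4, 74]

a₀ = ⌊√1387⌋ = 37.
With m₀=0, d₀=1 and mₖ₊₁ = dₖaₖ − mₖ, dₖ₊₁ = (n − mₖ₊₁²)/dₖ, aₖ₊₁ = ⌊(a₀+mₖ₊₁)/dₖ₊₁⌋:
  k=1: m=37, d=18, a=4
  k=2: m=35, d=9, a=8
  k=3: m=37, d=2, a=37
  k=4: m=37, d=9, a=8
  k=5: m=35, d=18, a=4
  k=6: m=37, d=1, a=74
d=1 and a=2a₀=74 at k=6, so the next step gives (m, d) = (37, 18) again — its k=1 value — and the period has length 6.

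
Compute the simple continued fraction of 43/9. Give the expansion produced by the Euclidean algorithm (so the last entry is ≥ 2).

[4; 1, 3, 2]

43 = 4*9 + 7
9 = 1*7 + 2
7 = 3*2 + 1
2 = 2*1 + 0  (stop)
So 43/9 = [4; 1, 3, 2].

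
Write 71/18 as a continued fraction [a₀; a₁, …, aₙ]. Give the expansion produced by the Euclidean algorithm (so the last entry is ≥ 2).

[3; 1, 17]

71 = 3×18 + 17
18 = 1×17 + 1
17 = 17×1 + 0  (stop)
So 71/18 = [3; 1, 17].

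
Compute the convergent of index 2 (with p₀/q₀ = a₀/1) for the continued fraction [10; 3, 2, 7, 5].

Using pₖ = aₖpₖ₋₁ + pₖ₋₂, qₖ = aₖqₖ₋₁ + qₖ₋₂ (with p₋₁=1, p₋₂=0, q₋₁=0, q₋₂=1):
  k=0: a=10, p=10, q=1
  k=1: a=3, p=31, q=3
  k=2: a=2, p=72, q=7

72/7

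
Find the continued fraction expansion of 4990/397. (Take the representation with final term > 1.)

[12; 1, 1, 3, 9, 6]

4990 = 12*397 + 226
397 = 1*226 + 171
226 = 1*171 + 55
171 = 3*55 + 6
55 = 9*6 + 1
6 = 6*1 + 0  (stop)
So 4990/397 = [12; 1, 1, 3, 9, 6].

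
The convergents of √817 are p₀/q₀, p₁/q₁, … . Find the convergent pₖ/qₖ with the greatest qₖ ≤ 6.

√817 = [28; 1, 1, 2, 1, 1, 56, …] (period length 6).
Convergents:
  p_0/q_0 = 28/1
  p_1/q_1 = 29/1
  p_2/q_2 = 57/2
  p_3/q_3 = 143/5
  p_4/q_4 = 200/7
q_3 = 5 ≤ 6 < 7 = q_4, so the answer is 143/5.

143/5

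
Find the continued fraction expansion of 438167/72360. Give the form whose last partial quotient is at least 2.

438167 = 6·72360 + 4007
72360 = 18·4007 + 234
4007 = 17·234 + 29
234 = 8·29 + 2
29 = 14·2 + 1
2 = 2·1 + 0  (stop)
So 438167/72360 = [6; 18, 17, 8, 14, 2].

[6; 18, 17, 8, 14, 2]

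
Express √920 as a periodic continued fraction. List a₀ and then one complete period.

a₀ = ⌊√920⌋ = 30.
With m₀=0, d₀=1 and mₖ₊₁ = dₖaₖ − mₖ, dₖ₊₁ = (n − mₖ₊₁²)/dₖ, aₖ₊₁ = ⌊(a₀+mₖ₊₁)/dₖ₊₁⌋:
  k=1: m=30, d=20, a=3
  k=2: m=30, d=1, a=60
d=1 and a=2a₀=60 at k=2, so the next step gives (m, d) = (30, 20) again — its k=1 value — and the period has length 2.

[30; 3, 60]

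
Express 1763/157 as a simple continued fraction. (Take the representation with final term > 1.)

[11; 4, 2, 1, 3, 3]

1763 = 11·157 + 36
157 = 4·36 + 13
36 = 2·13 + 10
13 = 1·10 + 3
10 = 3·3 + 1
3 = 3·1 + 0  (stop)
So 1763/157 = [11; 4, 2, 1, 3, 3].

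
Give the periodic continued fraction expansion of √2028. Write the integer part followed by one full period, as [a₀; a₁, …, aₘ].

[45; 30, 90]

a₀ = ⌊√2028⌋ = 45.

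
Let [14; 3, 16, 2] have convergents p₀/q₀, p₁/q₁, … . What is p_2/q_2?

Using pₖ = aₖpₖ₋₁ + pₖ₋₂, qₖ = aₖqₖ₋₁ + qₖ₋₂ (with p₋₁=1, p₋₂=0, q₋₁=0, q₋₂=1):
  k=0: a=14, p=14, q=1
  k=1: a=3, p=43, q=3
  k=2: a=16, p=702, q=49

702/49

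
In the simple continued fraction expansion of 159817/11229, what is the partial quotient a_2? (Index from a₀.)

3

159817 = 14·11229 + 2611   →  a_0 = 14
11229 = 4·2611 + 785   →  a_1 = 4
2611 = 3·785 + 256   →  a_2 = 3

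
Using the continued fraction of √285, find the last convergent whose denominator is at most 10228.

82367/4879

√285 = [16; 1, 7, 2, 7, 1, 32, …] (period length 6).
Convergents:
  p_0/q_0 = 16/1
  p_1/q_1 = 17/1
  p_2/q_2 = 135/8
  p_3/q_3 = 287/17
  p_4/q_4 = 2144/127
  p_5/q_5 = 2431/144
  p_6/q_6 = 79936/4735
  p_7/q_7 = 82367/4879
  p_8/q_8 = 656505/38888
q_7 = 4879 ≤ 10228 < 38888 = q_8, so the answer is 82367/4879.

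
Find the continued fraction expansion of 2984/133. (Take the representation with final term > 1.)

[22; 2, 3, 2, 2, 3]

2984 = 22*133 + 58
133 = 2*58 + 17
58 = 3*17 + 7
17 = 2*7 + 3
7 = 2*3 + 1
3 = 3*1 + 0  (stop)
So 2984/133 = [22; 2, 3, 2, 2, 3].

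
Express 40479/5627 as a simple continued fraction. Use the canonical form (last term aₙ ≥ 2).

[7; 5, 6, 6, 3, 9]

40479 = 7×5627 + 1090
5627 = 5×1090 + 177
1090 = 6×177 + 28
177 = 6×28 + 9
28 = 3×9 + 1
9 = 9×1 + 0  (stop)
So 40479/5627 = [7; 5, 6, 6, 3, 9].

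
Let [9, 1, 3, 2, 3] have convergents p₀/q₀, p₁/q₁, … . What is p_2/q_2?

Using pₖ = aₖpₖ₋₁ + pₖ₋₂, qₖ = aₖqₖ₋₁ + qₖ₋₂ (with p₋₁=1, p₋₂=0, q₋₁=0, q₋₂=1):
  k=0: a=9, p=9, q=1
  k=1: a=1, p=10, q=1
  k=2: a=3, p=39, q=4

39/4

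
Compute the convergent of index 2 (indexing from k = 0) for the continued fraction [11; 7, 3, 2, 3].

245/22

Using pₖ = aₖpₖ₋₁ + pₖ₋₂, qₖ = aₖqₖ₋₁ + qₖ₋₂ (with p₋₁=1, p₋₂=0, q₋₁=0, q₋₂=1):
  k=0: a=11, p=11, q=1
  k=1: a=7, p=78, q=7
  k=2: a=3, p=245, q=22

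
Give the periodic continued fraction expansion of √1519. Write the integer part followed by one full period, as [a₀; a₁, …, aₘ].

[38; 1, 37, 1, 76]

a₀ = ⌊√1519⌋ = 38.
With m₀=0, d₀=1 and mₖ₊₁ = dₖaₖ − mₖ, dₖ₊₁ = (n − mₖ₊₁²)/dₖ, aₖ₊₁ = ⌊(a₀+mₖ₊₁)/dₖ₊₁⌋:
  k=1: m=38, d=75, a=1
  k=2: m=37, d=2, a=37
  k=3: m=37, d=75, a=1
  k=4: m=38, d=1, a=76
d=1 and a=2a₀=76 at k=4, so the next step gives (m, d) = (38, 75) again — its k=1 value — and the period has length 4.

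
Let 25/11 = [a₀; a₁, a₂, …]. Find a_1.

25 = 2·11 + 3   →  a_0 = 2
11 = 3·3 + 2   →  a_1 = 3

3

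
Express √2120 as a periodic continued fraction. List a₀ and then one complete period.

a₀ = ⌊√2120⌋ = 46.
With m₀=0, d₀=1 and mₖ₊₁ = dₖaₖ − mₖ, dₖ₊₁ = (n − mₖ₊₁²)/dₖ, aₖ₊₁ = ⌊(a₀+mₖ₊₁)/dₖ₊₁⌋:
  k=1: m=46, d=4, a=23
  k=2: m=46, d=1, a=92
d=1 and a=2a₀=92 at k=2, so the next step gives (m, d) = (46, 4) again — its k=1 value — and the period has length 2.

[46; 23, 92]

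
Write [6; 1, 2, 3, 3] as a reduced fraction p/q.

221/33

Fold from the inside: start with 3/1.
  3 + 1/3 = 10/3
  2 + 3/10 = 23/10
  1 + 10/23 = 33/23
  6 + 23/33 = 221/33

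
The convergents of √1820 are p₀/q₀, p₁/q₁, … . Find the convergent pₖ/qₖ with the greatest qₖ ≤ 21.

√1820 = [42; 1, 1, 1, 20, 1, 1, 1, 84, …] (period length 8).
Convergents:
  p_0/q_0 = 42/1
  p_1/q_1 = 43/1
  p_2/q_2 = 85/2
  p_3/q_3 = 128/3
  p_4/q_4 = 2645/62
q_3 = 3 ≤ 21 < 62 = q_4, so the answer is 128/3.

128/3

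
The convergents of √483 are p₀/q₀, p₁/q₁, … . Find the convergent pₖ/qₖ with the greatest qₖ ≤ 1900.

√483 = [21; 1, 42, …] (period length 2).
Convergents:
  p_0/q_0 = 21/1
  p_1/q_1 = 22/1
  p_2/q_2 = 945/43
  p_3/q_3 = 967/44
  p_4/q_4 = 41559/1891
  p_5/q_5 = 42526/1935
q_4 = 1891 ≤ 1900 < 1935 = q_5, so the answer is 41559/1891.

41559/1891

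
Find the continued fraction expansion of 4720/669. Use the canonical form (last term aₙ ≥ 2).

4720 = 7·669 + 37
669 = 18·37 + 3
37 = 12·3 + 1
3 = 3·1 + 0  (stop)
So 4720/669 = [7; 18, 12, 3].

[7; 18, 12, 3]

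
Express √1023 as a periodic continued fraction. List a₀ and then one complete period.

[31; 1, 62]

a₀ = ⌊√1023⌋ = 31.
With m₀=0, d₀=1 and mₖ₊₁ = dₖaₖ − mₖ, dₖ₊₁ = (n − mₖ₊₁²)/dₖ, aₖ₊₁ = ⌊(a₀+mₖ₊₁)/dₖ₊₁⌋:
  k=1: m=31, d=62, a=1
  k=2: m=31, d=1, a=62
d=1 and a=2a₀=62 at k=2, so the next step gives (m, d) = (31, 62) again — its k=1 value — and the period has length 2.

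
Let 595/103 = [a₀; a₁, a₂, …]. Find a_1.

595 = 5·103 + 80   →  a_0 = 5
103 = 1·80 + 23   →  a_1 = 1

1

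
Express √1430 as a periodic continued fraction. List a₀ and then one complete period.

a₀ = ⌊√1430⌋ = 37.

[37; 1, 4, 2, 2, 2, 4, 1, 74]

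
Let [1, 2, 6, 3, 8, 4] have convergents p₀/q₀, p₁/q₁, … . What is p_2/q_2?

19/13

Using pₖ = aₖpₖ₋₁ + pₖ₋₂, qₖ = aₖqₖ₋₁ + qₖ₋₂ (with p₋₁=1, p₋₂=0, q₋₁=0, q₋₂=1):
  k=0: a=1, p=1, q=1
  k=1: a=2, p=3, q=2
  k=2: a=6, p=19, q=13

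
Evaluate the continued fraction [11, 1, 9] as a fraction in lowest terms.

Fold from the inside: start with 9/1.
  1 + 1/9 = 10/9
  11 + 9/10 = 119/10

119/10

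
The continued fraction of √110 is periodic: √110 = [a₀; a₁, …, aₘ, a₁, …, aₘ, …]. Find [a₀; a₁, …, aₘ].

[10; 2, 20]

a₀ = ⌊√110⌋ = 10.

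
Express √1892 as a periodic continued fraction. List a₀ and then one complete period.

a₀ = ⌊√1892⌋ = 43.
With m₀=0, d₀=1 and mₖ₊₁ = dₖaₖ − mₖ, dₖ₊₁ = (n − mₖ₊₁²)/dₖ, aₖ₊₁ = ⌊(a₀+mₖ₊₁)/dₖ₊₁⌋:
  k=1: m=43, d=43, a=2
  k=2: m=43, d=1, a=86
d=1 and a=2a₀=86 at k=2, so the next step gives (m, d) = (43, 43) again — its k=1 value — and the period has length 2.

[43; 2, 86]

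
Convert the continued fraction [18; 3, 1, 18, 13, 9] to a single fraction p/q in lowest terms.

162199/8886

Fold from the inside: start with 9/1.
  13 + 1/9 = 118/9
  18 + 9/118 = 2133/118
  1 + 118/2133 = 2251/2133
  3 + 2133/2251 = 8886/2251
  18 + 2251/8886 = 162199/8886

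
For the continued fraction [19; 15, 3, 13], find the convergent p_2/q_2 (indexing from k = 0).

877/46

Using pₖ = aₖpₖ₋₁ + pₖ₋₂, qₖ = aₖqₖ₋₁ + qₖ₋₂ (with p₋₁=1, p₋₂=0, q₋₁=0, q₋₂=1):
  k=0: a=19, p=19, q=1
  k=1: a=15, p=286, q=15
  k=2: a=3, p=877, q=46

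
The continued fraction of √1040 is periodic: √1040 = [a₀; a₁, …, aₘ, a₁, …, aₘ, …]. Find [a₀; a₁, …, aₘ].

[32; 4, 64]

a₀ = ⌊√1040⌋ = 32.
With m₀=0, d₀=1 and mₖ₊₁ = dₖaₖ − mₖ, dₖ₊₁ = (n − mₖ₊₁²)/dₖ, aₖ₊₁ = ⌊(a₀+mₖ₊₁)/dₖ₊₁⌋:
  k=1: m=32, d=16, a=4
  k=2: m=32, d=1, a=64
d=1 and a=2a₀=64 at k=2, so the next step gives (m, d) = (32, 16) again — its k=1 value — and the period has length 2.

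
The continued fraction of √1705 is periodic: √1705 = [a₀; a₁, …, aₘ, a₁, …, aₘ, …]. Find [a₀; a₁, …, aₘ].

a₀ = ⌊√1705⌋ = 41.
With m₀=0, d₀=1 and mₖ₊₁ = dₖaₖ − mₖ, dₖ₊₁ = (n − mₖ₊₁²)/dₖ, aₖ₊₁ = ⌊(a₀+mₖ₊₁)/dₖ₊₁⌋:
  k=1: m=41, d=24, a=3
  k=2: m=31, d=31, a=2
  k=3: m=31, d=24, a=3
  k=4: m=41, d=1, a=82
d=1 and a=2a₀=82 at k=4, so the next step gives (m, d) = (41, 24) again — its k=1 value — and the period has length 4.

[41; 3, 2, 3, 82]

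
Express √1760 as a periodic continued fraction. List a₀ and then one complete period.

[41; 1, 19, 1, 82]

a₀ = ⌊√1760⌋ = 41.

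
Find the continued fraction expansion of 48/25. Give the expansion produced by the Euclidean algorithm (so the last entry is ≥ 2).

48 = 1×25 + 23
25 = 1×23 + 2
23 = 11×2 + 1
2 = 2×1 + 0  (stop)
So 48/25 = [1; 1, 11, 2].

[1; 1, 11, 2]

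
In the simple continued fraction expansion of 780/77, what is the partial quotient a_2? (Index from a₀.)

1

780 = 10·77 + 10   →  a_0 = 10
77 = 7·10 + 7   →  a_1 = 7
10 = 1·7 + 3   →  a_2 = 1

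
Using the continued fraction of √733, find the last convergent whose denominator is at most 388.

9882/365

√733 = [27; 13, 1, 1, 13, 54, …] (period length 5).
Convergents:
  p_0/q_0 = 27/1
  p_1/q_1 = 352/13
  p_2/q_2 = 379/14
  p_3/q_3 = 731/27
  p_4/q_4 = 9882/365
  p_5/q_5 = 534359/19737
q_4 = 365 ≤ 388 < 19737 = q_5, so the answer is 9882/365.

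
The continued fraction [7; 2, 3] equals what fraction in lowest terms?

52/7

Fold from the inside: start with 3/1.
  2 + 1/3 = 7/3
  7 + 3/7 = 52/7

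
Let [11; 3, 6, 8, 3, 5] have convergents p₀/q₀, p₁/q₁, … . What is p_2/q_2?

215/19

Using pₖ = aₖpₖ₋₁ + pₖ₋₂, qₖ = aₖqₖ₋₁ + qₖ₋₂ (with p₋₁=1, p₋₂=0, q₋₁=0, q₋₂=1):
  k=0: a=11, p=11, q=1
  k=1: a=3, p=34, q=3
  k=2: a=6, p=215, q=19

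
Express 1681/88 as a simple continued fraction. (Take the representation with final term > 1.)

1681 = 19·88 + 9
88 = 9·9 + 7
9 = 1·7 + 2
7 = 3·2 + 1
2 = 2·1 + 0  (stop)
So 1681/88 = [19; 9, 1, 3, 2].

[19; 9, 1, 3, 2]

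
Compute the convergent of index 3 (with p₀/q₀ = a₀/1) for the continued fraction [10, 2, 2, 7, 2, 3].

Using pₖ = aₖpₖ₋₁ + pₖ₋₂, qₖ = aₖqₖ₋₁ + qₖ₋₂ (with p₋₁=1, p₋₂=0, q₋₁=0, q₋₂=1):
  k=0: a=10, p=10, q=1
  k=1: a=2, p=21, q=2
  k=2: a=2, p=52, q=5
  k=3: a=7, p=385, q=37

385/37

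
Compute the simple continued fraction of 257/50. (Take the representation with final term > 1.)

[5; 7, 7]

257 = 5·50 + 7
50 = 7·7 + 1
7 = 7·1 + 0  (stop)
So 257/50 = [5; 7, 7].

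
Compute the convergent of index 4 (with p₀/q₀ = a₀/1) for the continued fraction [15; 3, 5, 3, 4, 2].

3369/220

Using pₖ = aₖpₖ₋₁ + pₖ₋₂, qₖ = aₖqₖ₋₁ + qₖ₋₂ (with p₋₁=1, p₋₂=0, q₋₁=0, q₋₂=1):
  k=0: a=15, p=15, q=1
  k=1: a=3, p=46, q=3
  k=2: a=5, p=245, q=16
  k=3: a=3, p=781, q=51
  k=4: a=4, p=3369, q=220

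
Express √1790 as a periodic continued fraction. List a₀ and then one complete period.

[42; 3, 4, 8, 4, 3, 84]

a₀ = ⌊√1790⌋ = 42.
With m₀=0, d₀=1 and mₖ₊₁ = dₖaₖ − mₖ, dₖ₊₁ = (n − mₖ₊₁²)/dₖ, aₖ₊₁ = ⌊(a₀+mₖ₊₁)/dₖ₊₁⌋:
  k=1: m=42, d=26, a=3
  k=2: m=36, d=19, a=4
  k=3: m=40, d=10, a=8
  k=4: m=40, d=19, a=4
  k=5: m=36, d=26, a=3
  k=6: m=42, d=1, a=84
d=1 and a=2a₀=84 at k=6, so the next step gives (m, d) = (42, 26) again — its k=1 value — and the period has length 6.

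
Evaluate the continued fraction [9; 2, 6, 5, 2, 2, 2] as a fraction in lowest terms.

Fold from the inside: start with 2/1.
  2 + 1/2 = 5/2
  2 + 2/5 = 12/5
  5 + 5/12 = 65/12
  6 + 12/65 = 402/65
  2 + 65/402 = 869/402
  9 + 402/869 = 8223/869

8223/869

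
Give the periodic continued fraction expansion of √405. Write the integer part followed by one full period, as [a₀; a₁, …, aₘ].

a₀ = ⌊√405⌋ = 20.
With m₀=0, d₀=1 and mₖ₊₁ = dₖaₖ − mₖ, dₖ₊₁ = (n − mₖ₊₁²)/dₖ, aₖ₊₁ = ⌊(a₀+mₖ₊₁)/dₖ₊₁⌋:
  k=1: m=20, d=5, a=8
  k=2: m=20, d=1, a=40
d=1 and a=2a₀=40 at k=2, so the next step gives (m, d) = (20, 5) again — its k=1 value — and the period has length 2.

[20; 8, 40]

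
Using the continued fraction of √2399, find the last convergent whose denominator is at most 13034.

√2399 = [48; 1, 47, 1, 96, …] (period length 4).
Convergents:
  p_0/q_0 = 48/1
  p_1/q_1 = 49/1
  p_2/q_2 = 2351/48
  p_3/q_3 = 2400/49
  p_4/q_4 = 232751/4752
  p_5/q_5 = 235151/4801
  p_6/q_6 = 11284848/230399
q_5 = 4801 ≤ 13034 < 230399 = q_6, so the answer is 235151/4801.

235151/4801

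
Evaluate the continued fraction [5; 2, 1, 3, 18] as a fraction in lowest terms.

Fold from the inside: start with 18/1.
  3 + 1/18 = 55/18
  1 + 18/55 = 73/55
  2 + 55/73 = 201/73
  5 + 73/201 = 1078/201

1078/201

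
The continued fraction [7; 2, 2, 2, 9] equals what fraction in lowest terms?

Fold from the inside: start with 9/1.
  2 + 1/9 = 19/9
  2 + 9/19 = 47/19
  2 + 19/47 = 113/47
  7 + 47/113 = 838/113

838/113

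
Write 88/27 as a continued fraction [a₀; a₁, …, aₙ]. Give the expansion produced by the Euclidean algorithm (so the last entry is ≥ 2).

88 = 3×27 + 7
27 = 3×7 + 6
7 = 1×6 + 1
6 = 6×1 + 0  (stop)
So 88/27 = [3; 3, 1, 6].

[3; 3, 1, 6]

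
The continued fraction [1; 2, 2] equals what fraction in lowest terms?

7/5

Fold from the inside: start with 2/1.
  2 + 1/2 = 5/2
  1 + 2/5 = 7/5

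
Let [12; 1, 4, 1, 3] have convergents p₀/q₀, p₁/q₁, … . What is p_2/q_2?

Using pₖ = aₖpₖ₋₁ + pₖ₋₂, qₖ = aₖqₖ₋₁ + qₖ₋₂ (with p₋₁=1, p₋₂=0, q₋₁=0, q₋₂=1):
  k=0: a=12, p=12, q=1
  k=1: a=1, p=13, q=1
  k=2: a=4, p=64, q=5

64/5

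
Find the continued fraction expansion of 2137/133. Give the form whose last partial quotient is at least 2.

[16; 14, 1, 3, 2]

2137 = 16×133 + 9
133 = 14×9 + 7
9 = 1×7 + 2
7 = 3×2 + 1
2 = 2×1 + 0  (stop)
So 2137/133 = [16; 14, 1, 3, 2].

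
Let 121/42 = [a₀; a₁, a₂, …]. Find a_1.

121 = 2·42 + 37   →  a_0 = 2
42 = 1·37 + 5   →  a_1 = 1

1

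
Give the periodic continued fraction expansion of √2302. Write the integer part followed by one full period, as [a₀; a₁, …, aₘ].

[47; 1, 46, 1, 94]

a₀ = ⌊√2302⌋ = 47.
With m₀=0, d₀=1 and mₖ₊₁ = dₖaₖ − mₖ, dₖ₊₁ = (n − mₖ₊₁²)/dₖ, aₖ₊₁ = ⌊(a₀+mₖ₊₁)/dₖ₊₁⌋:
  k=1: m=47, d=93, a=1
  k=2: m=46, d=2, a=46
  k=3: m=46, d=93, a=1
  k=4: m=47, d=1, a=94
d=1 and a=2a₀=94 at k=4, so the next step gives (m, d) = (47, 93) again — its k=1 value — and the period has length 4.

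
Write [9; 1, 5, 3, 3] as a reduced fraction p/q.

Using pₖ = aₖpₖ₋₁ + pₖ₋₂ and qₖ = aₖqₖ₋₁ + qₖ₋₂:
  k=0: a=9, p=9, q=1
  k=1: a=1, p=10, q=1
  k=2: a=5, p=59, q=6
  k=3: a=3, p=187, q=19
  k=4: a=3, p=620, q=63

620/63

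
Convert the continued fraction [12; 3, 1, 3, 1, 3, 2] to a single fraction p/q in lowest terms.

1999/163

Using pₖ = aₖpₖ₋₁ + pₖ₋₂ and qₖ = aₖqₖ₋₁ + qₖ₋₂:
  k=0: a=12, p=12, q=1
  k=1: a=3, p=37, q=3
  k=2: a=1, p=49, q=4
  k=3: a=3, p=184, q=15
  k=4: a=1, p=233, q=19
  k=5: a=3, p=883, q=72
  k=6: a=2, p=1999, q=163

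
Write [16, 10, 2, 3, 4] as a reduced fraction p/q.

5038/313

Using pₖ = aₖpₖ₋₁ + pₖ₋₂ and qₖ = aₖqₖ₋₁ + qₖ₋₂:
  k=0: a=16, p=16, q=1
  k=1: a=10, p=161, q=10
  k=2: a=2, p=338, q=21
  k=3: a=3, p=1175, q=73
  k=4: a=4, p=5038, q=313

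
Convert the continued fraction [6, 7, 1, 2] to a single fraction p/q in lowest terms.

141/23

Using pₖ = aₖpₖ₋₁ + pₖ₋₂ and qₖ = aₖqₖ₋₁ + qₖ₋₂:
  k=0: a=6, p=6, q=1
  k=1: a=7, p=43, q=7
  k=2: a=1, p=49, q=8
  k=3: a=2, p=141, q=23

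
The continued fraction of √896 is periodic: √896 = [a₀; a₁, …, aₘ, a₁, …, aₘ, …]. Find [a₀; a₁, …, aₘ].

a₀ = ⌊√896⌋ = 29.
With m₀=0, d₀=1 and mₖ₊₁ = dₖaₖ − mₖ, dₖ₊₁ = (n − mₖ₊₁²)/dₖ, aₖ₊₁ = ⌊(a₀+mₖ₊₁)/dₖ₊₁⌋:
  k=1: m=29, d=55, a=1
  k=2: m=26, d=4, a=13
  k=3: m=26, d=55, a=1
  k=4: m=29, d=1, a=58
d=1 and a=2a₀=58 at k=4, so the next step gives (m, d) = (29, 55) again — its k=1 value — and the period has length 4.

[29; 1, 13, 1, 58]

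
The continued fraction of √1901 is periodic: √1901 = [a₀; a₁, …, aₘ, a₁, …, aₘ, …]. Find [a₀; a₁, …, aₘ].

[43; 1, 1, 1, 1, 86]

a₀ = ⌊√1901⌋ = 43.
With m₀=0, d₀=1 and mₖ₊₁ = dₖaₖ − mₖ, dₖ₊₁ = (n − mₖ₊₁²)/dₖ, aₖ₊₁ = ⌊(a₀+mₖ₊₁)/dₖ₊₁⌋:
  k=1: m=43, d=52, a=1
  k=2: m=9, d=35, a=1
  k=3: m=26, d=35, a=1
  k=4: m=9, d=52, a=1
  k=5: m=43, d=1, a=86
d=1 and a=2a₀=86 at k=5, so the next step gives (m, d) = (43, 52) again — its k=1 value — and the period has length 5.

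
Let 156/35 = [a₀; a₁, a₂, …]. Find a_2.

5

156 = 4·35 + 16   →  a_0 = 4
35 = 2·16 + 3   →  a_1 = 2
16 = 5·3 + 1   →  a_2 = 5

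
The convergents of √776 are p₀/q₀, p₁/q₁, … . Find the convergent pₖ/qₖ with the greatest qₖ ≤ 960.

10892/391

√776 = [27; 1, 5, 1, 54, …] (period length 4).
Convergents:
  p_0/q_0 = 27/1
  p_1/q_1 = 28/1
  p_2/q_2 = 167/6
  p_3/q_3 = 195/7
  p_4/q_4 = 10697/384
  p_5/q_5 = 10892/391
  p_6/q_6 = 65157/2339
q_5 = 391 ≤ 960 < 2339 = q_6, so the answer is 10892/391.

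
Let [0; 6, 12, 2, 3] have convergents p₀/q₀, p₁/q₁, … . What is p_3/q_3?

Using pₖ = aₖpₖ₋₁ + pₖ₋₂, qₖ = aₖqₖ₋₁ + qₖ₋₂ (with p₋₁=1, p₋₂=0, q₋₁=0, q₋₂=1):
  k=0: a=0, p=0, q=1
  k=1: a=6, p=1, q=6
  k=2: a=12, p=12, q=73
  k=3: a=2, p=25, q=152

25/152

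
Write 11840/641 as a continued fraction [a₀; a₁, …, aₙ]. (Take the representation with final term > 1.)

11840 = 18·641 + 302
641 = 2·302 + 37
302 = 8·37 + 6
37 = 6·6 + 1
6 = 6·1 + 0  (stop)
So 11840/641 = [18; 2, 8, 6, 6].

[18; 2, 8, 6, 6]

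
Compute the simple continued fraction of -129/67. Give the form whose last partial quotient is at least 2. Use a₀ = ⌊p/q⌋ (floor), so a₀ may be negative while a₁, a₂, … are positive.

[-2; 13, 2, 2]

-129 = -2×67 + 5
67 = 13×5 + 2
5 = 2×2 + 1
2 = 2×1 + 0  (stop)
So -129/67 = [-2; 13, 2, 2].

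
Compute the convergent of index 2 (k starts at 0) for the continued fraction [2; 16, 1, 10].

35/17

Using pₖ = aₖpₖ₋₁ + pₖ₋₂, qₖ = aₖqₖ₋₁ + qₖ₋₂ (with p₋₁=1, p₋₂=0, q₋₁=0, q₋₂=1):
  k=0: a=2, p=2, q=1
  k=1: a=16, p=33, q=16
  k=2: a=1, p=35, q=17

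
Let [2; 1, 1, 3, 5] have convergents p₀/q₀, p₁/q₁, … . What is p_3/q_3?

18/7

Using pₖ = aₖpₖ₋₁ + pₖ₋₂, qₖ = aₖqₖ₋₁ + qₖ₋₂ (with p₋₁=1, p₋₂=0, q₋₁=0, q₋₂=1):
  k=0: a=2, p=2, q=1
  k=1: a=1, p=3, q=1
  k=2: a=1, p=5, q=2
  k=3: a=3, p=18, q=7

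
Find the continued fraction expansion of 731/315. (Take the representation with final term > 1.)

731 = 2×315 + 101
315 = 3×101 + 12
101 = 8×12 + 5
12 = 2×5 + 2
5 = 2×2 + 1
2 = 2×1 + 0  (stop)
So 731/315 = [2; 3, 8, 2, 2, 2].

[2; 3, 8, 2, 2, 2]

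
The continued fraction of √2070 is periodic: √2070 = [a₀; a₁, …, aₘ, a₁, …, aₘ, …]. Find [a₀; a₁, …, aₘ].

[45; 2, 90]

a₀ = ⌊√2070⌋ = 45.
With m₀=0, d₀=1 and mₖ₊₁ = dₖaₖ − mₖ, dₖ₊₁ = (n − mₖ₊₁²)/dₖ, aₖ₊₁ = ⌊(a₀+mₖ₊₁)/dₖ₊₁⌋:
  k=1: m=45, d=45, a=2
  k=2: m=45, d=1, a=90
d=1 and a=2a₀=90 at k=2, so the next step gives (m, d) = (45, 45) again — its k=1 value — and the period has length 2.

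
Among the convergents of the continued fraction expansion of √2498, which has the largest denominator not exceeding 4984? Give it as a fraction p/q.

√2498 = [49; 1, 48, 1, 98, …] (period length 4).
Convergents:
  p_0/q_0 = 49/1
  p_1/q_1 = 50/1
  p_2/q_2 = 2449/49
  p_3/q_3 = 2499/50
  p_4/q_4 = 247351/4949
  p_5/q_5 = 249850/4999
q_4 = 4949 ≤ 4984 < 4999 = q_5, so the answer is 247351/4949.

247351/4949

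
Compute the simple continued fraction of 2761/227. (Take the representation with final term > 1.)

[12; 6, 7, 2, 2]

2761 = 12*227 + 37
227 = 6*37 + 5
37 = 7*5 + 2
5 = 2*2 + 1
2 = 2*1 + 0  (stop)
So 2761/227 = [12; 6, 7, 2, 2].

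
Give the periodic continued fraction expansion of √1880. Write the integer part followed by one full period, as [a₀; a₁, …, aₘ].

[43; 2, 1, 3, 1, 2, 86]

a₀ = ⌊√1880⌋ = 43.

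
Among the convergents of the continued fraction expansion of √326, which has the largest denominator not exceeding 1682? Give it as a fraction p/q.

11718/649

√326 = [18; 18, 36, …] (period length 2).
Convergents:
  p_0/q_0 = 18/1
  p_1/q_1 = 325/18
  p_2/q_2 = 11718/649
  p_3/q_3 = 211249/11700
q_2 = 649 ≤ 1682 < 11700 = q_3, so the answer is 11718/649.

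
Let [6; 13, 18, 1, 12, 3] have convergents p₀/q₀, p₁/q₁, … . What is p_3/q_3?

1507/248

Using pₖ = aₖpₖ₋₁ + pₖ₋₂, qₖ = aₖqₖ₋₁ + qₖ₋₂ (with p₋₁=1, p₋₂=0, q₋₁=0, q₋₂=1):
  k=0: a=6, p=6, q=1
  k=1: a=13, p=79, q=13
  k=2: a=18, p=1428, q=235
  k=3: a=1, p=1507, q=248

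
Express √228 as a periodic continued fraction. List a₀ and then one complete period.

[15; 10, 30]

a₀ = ⌊√228⌋ = 15.
With m₀=0, d₀=1 and mₖ₊₁ = dₖaₖ − mₖ, dₖ₊₁ = (n − mₖ₊₁²)/dₖ, aₖ₊₁ = ⌊(a₀+mₖ₊₁)/dₖ₊₁⌋:
  k=1: m=15, d=3, a=10
  k=2: m=15, d=1, a=30
d=1 and a=2a₀=30 at k=2, so the next step gives (m, d) = (15, 3) again — its k=1 value — and the period has length 2.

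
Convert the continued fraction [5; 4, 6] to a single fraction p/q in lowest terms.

131/25

Using pₖ = aₖpₖ₋₁ + pₖ₋₂ and qₖ = aₖqₖ₋₁ + qₖ₋₂:
  k=0: a=5, p=5, q=1
  k=1: a=4, p=21, q=4
  k=2: a=6, p=131, q=25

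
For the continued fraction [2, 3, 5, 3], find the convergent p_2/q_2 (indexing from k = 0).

37/16

Using pₖ = aₖpₖ₋₁ + pₖ₋₂, qₖ = aₖqₖ₋₁ + qₖ₋₂ (with p₋₁=1, p₋₂=0, q₋₁=0, q₋₂=1):
  k=0: a=2, p=2, q=1
  k=1: a=3, p=7, q=3
  k=2: a=5, p=37, q=16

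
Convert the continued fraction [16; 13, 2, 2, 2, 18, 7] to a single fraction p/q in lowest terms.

336215/20916

Fold from the inside: start with 7/1.
  18 + 1/7 = 127/7
  2 + 7/127 = 261/127
  2 + 127/261 = 649/261
  2 + 261/649 = 1559/649
  13 + 649/1559 = 20916/1559
  16 + 1559/20916 = 336215/20916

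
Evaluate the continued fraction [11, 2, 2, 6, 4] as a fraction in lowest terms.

Fold from the inside: start with 4/1.
  6 + 1/4 = 25/4
  2 + 4/25 = 54/25
  2 + 25/54 = 133/54
  11 + 54/133 = 1517/133

1517/133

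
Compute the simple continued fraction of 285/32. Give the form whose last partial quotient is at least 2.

285 = 8·32 + 29
32 = 1·29 + 3
29 = 9·3 + 2
3 = 1·2 + 1
2 = 2·1 + 0  (stop)
So 285/32 = [8; 1, 9, 1, 2].

[8; 1, 9, 1, 2]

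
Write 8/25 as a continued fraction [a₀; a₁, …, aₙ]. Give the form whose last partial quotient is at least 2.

[0; 3, 8]

8 = 0·25 + 8
25 = 3·8 + 1
8 = 8·1 + 0  (stop)
So 8/25 = [0; 3, 8].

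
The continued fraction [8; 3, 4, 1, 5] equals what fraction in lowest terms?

773/93

Fold from the inside: start with 5/1.
  1 + 1/5 = 6/5
  4 + 5/6 = 29/6
  3 + 6/29 = 93/29
  8 + 29/93 = 773/93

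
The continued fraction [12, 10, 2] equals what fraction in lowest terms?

Fold from the inside: start with 2/1.
  10 + 1/2 = 21/2
  12 + 2/21 = 254/21

254/21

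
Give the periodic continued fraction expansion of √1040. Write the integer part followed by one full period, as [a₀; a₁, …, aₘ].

[32; 4, 64]

a₀ = ⌊√1040⌋ = 32.
With m₀=0, d₀=1 and mₖ₊₁ = dₖaₖ − mₖ, dₖ₊₁ = (n − mₖ₊₁²)/dₖ, aₖ₊₁ = ⌊(a₀+mₖ₊₁)/dₖ₊₁⌋:
  k=1: m=32, d=16, a=4
  k=2: m=32, d=1, a=64
d=1 and a=2a₀=64 at k=2, so the next step gives (m, d) = (32, 16) again — its k=1 value — and the period has length 2.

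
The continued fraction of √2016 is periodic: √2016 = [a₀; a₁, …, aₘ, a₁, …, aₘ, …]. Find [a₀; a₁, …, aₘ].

a₀ = ⌊√2016⌋ = 44.

[44; 1, 8, 1, 88]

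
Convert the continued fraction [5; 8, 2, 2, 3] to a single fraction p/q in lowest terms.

732/143

Fold from the inside: start with 3/1.
  2 + 1/3 = 7/3
  2 + 3/7 = 17/7
  8 + 7/17 = 143/17
  5 + 17/143 = 732/143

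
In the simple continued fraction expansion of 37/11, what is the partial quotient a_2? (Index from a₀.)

37 = 3·11 + 4   →  a_0 = 3
11 = 2·4 + 3   →  a_1 = 2
4 = 1·3 + 1   →  a_2 = 1

1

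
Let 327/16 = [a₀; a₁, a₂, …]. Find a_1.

2

327 = 20·16 + 7   →  a_0 = 20
16 = 2·7 + 2   →  a_1 = 2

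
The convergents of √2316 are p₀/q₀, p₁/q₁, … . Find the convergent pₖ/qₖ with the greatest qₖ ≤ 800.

37008/769

√2316 = [48; 8, 96, …] (period length 2).
Convergents:
  p_0/q_0 = 48/1
  p_1/q_1 = 385/8
  p_2/q_2 = 37008/769
  p_3/q_3 = 296449/6160
q_2 = 769 ≤ 800 < 6160 = q_3, so the answer is 37008/769.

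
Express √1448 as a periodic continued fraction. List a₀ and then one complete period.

[38; 19, 76]

a₀ = ⌊√1448⌋ = 38.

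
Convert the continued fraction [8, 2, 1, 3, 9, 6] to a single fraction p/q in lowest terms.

5210/623

Using pₖ = aₖpₖ₋₁ + pₖ₋₂ and qₖ = aₖqₖ₋₁ + qₖ₋₂:
  k=0: a=8, p=8, q=1
  k=1: a=2, p=17, q=2
  k=2: a=1, p=25, q=3
  k=3: a=3, p=92, q=11
  k=4: a=9, p=853, q=102
  k=5: a=6, p=5210, q=623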